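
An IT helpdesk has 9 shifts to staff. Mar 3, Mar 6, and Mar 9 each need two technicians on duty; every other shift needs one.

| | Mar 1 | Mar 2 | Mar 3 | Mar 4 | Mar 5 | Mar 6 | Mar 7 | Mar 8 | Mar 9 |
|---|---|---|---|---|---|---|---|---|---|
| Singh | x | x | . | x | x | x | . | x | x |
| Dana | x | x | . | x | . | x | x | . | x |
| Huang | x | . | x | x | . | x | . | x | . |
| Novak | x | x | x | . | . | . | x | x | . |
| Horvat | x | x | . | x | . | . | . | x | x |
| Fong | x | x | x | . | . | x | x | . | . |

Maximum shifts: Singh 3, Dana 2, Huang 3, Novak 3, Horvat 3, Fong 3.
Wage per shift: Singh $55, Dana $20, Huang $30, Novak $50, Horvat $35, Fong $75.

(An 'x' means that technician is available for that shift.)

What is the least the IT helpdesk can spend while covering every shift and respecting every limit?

Mar 5 can only be covered by Singh, so that assignment is forced.
Picking the cheapest available technician for each shift independently would cost $350, but that ignores the shift limits.
An optimal schedule: Mar 1→Novak, Mar 2→Horvat, Mar 3→Huang+Novak, Mar 4→Huang, Mar 5→Singh, Mar 6→Dana+Huang, Mar 7→Novak, Mar 8→Horvat, Mar 9→Dana+Horvat.
Total: 50 + 35 + 30 + 50 + 30 + 55 + 20 + 30 + 50 + 35 + 20 + 35 = $440.

$440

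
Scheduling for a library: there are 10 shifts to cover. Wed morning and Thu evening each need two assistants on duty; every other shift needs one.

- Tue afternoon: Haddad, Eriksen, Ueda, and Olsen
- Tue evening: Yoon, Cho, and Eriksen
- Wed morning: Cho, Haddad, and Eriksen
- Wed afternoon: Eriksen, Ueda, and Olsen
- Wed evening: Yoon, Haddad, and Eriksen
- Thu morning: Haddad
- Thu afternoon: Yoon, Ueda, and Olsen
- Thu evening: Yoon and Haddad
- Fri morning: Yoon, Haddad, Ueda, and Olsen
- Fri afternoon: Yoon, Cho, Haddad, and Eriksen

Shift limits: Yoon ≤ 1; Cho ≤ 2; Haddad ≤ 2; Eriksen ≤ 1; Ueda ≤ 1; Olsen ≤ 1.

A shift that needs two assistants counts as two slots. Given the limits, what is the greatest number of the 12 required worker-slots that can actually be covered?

Total capacity across all assistants is 1+2+2+1+1+1 = 8, and 12 slots are needed, so at most 8 can be filled.
An assignment achieving 8: Tue evening→Cho, Wed morning→Cho+Eriksen, Wed afternoon→Ueda, Thu morning→Haddad, Thu afternoon→Olsen, Thu evening→Yoon+Haddad.
Loads: Yoon 1/1, Cho 2/2, Haddad 2/2, Eriksen 1/1, Ueda 1/1, Olsen 1/1.

8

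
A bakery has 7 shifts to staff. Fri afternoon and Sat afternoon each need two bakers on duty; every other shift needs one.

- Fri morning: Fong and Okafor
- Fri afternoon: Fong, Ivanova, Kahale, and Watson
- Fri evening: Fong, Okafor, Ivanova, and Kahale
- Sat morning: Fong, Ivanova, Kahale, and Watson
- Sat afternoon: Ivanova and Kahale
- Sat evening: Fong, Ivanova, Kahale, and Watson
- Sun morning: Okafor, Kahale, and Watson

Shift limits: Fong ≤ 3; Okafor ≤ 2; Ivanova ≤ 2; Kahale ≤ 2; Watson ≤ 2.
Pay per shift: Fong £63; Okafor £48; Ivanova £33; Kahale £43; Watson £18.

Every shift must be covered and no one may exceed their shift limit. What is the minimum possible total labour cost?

Sat afternoon can only be covered by Ivanova and Kahale, so that assignment is forced.
Picking the cheapest available baker for each shift independently would cost £262, but that ignores the shift limits.
An optimal schedule: Fri morning→Okafor, Fri afternoon→Kahale+Fong, Fri evening→Okafor, Sat morning→Watson, Sat afternoon→Ivanova+Kahale, Sat evening→Ivanova, Sun morning→Watson.
Total: 48 + 43 + 63 + 48 + 18 + 33 + 43 + 33 + 18 = £347.

£347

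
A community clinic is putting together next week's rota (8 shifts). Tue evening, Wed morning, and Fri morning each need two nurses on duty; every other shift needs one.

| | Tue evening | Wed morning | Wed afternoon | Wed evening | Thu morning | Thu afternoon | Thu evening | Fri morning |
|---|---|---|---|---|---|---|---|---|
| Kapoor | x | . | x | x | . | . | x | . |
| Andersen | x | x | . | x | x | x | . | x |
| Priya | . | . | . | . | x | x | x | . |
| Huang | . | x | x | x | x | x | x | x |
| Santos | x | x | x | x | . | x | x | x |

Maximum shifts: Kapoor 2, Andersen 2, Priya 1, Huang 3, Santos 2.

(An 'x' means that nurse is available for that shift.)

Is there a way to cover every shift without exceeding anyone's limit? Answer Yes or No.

Total capacity is 2+2+1+3+2 = 10 but 11 worker-slots are needed — infeasible.

No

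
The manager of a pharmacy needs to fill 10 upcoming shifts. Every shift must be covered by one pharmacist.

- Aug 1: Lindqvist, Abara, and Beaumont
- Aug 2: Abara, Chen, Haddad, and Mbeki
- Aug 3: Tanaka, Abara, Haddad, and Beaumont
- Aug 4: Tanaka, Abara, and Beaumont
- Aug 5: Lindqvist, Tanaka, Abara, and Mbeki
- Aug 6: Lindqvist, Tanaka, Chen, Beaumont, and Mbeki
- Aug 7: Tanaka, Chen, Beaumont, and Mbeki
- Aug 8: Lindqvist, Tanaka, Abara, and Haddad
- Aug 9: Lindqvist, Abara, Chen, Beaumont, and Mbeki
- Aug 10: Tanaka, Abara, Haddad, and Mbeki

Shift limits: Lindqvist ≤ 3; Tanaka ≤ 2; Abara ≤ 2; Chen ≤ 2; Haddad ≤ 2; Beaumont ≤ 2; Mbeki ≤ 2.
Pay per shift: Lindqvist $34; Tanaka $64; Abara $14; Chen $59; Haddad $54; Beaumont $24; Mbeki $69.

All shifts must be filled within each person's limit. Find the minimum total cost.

Picking the cheapest available pharmacist for each shift independently would cost $160, but that ignores the shift limits.
An optimal schedule: Aug 1→Abara, Aug 2→Haddad, Aug 3→Beaumont, Aug 4→Abara, Aug 5→Lindqvist, Aug 6→Lindqvist, Aug 7→Beaumont, Aug 8→Lindqvist, Aug 9→Chen, Aug 10→Haddad.
Total: 14 + 54 + 24 + 14 + 34 + 34 + 24 + 34 + 59 + 54 = $345.

$345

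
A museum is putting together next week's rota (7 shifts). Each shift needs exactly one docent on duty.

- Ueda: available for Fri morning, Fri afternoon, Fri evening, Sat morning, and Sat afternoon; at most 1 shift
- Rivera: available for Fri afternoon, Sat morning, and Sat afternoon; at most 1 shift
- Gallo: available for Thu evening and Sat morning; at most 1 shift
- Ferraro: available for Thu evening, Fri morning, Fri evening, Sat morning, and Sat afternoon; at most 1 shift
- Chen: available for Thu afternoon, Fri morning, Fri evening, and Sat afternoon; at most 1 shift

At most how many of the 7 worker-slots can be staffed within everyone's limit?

Total capacity across all docents is 1+1+1+1+1 = 5, and 7 slots are needed, so at most 5 can be filled.
An assignment achieving 5: Thu afternoon→Chen, Thu evening→Gallo, Fri morning→Ferraro, Fri afternoon→Ueda, Sat morning→Rivera.
Loads: Ueda 1/1, Rivera 1/1, Gallo 1/1, Ferraro 1/1, Chen 1/1.

5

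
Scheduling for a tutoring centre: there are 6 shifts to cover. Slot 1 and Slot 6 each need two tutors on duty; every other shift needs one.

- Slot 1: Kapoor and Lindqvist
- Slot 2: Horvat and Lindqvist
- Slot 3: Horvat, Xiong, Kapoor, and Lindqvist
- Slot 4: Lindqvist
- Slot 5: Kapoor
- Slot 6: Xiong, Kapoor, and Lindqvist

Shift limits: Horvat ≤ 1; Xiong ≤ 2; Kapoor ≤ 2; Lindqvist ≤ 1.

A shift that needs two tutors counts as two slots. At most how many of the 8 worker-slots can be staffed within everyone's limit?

6

Total capacity across all tutors is 1+2+2+1 = 6, and 8 slots are needed, so at most 6 can be filled.
An assignment achieving 6: Slot 1→Kapoor, Slot 2→Horvat, Slot 3→Xiong, Slot 4→Lindqvist, Slot 5→Kapoor, Slot 6→Xiong.
Loads: Horvat 1/1, Xiong 2/2, Kapoor 2/2, Lindqvist 1/1.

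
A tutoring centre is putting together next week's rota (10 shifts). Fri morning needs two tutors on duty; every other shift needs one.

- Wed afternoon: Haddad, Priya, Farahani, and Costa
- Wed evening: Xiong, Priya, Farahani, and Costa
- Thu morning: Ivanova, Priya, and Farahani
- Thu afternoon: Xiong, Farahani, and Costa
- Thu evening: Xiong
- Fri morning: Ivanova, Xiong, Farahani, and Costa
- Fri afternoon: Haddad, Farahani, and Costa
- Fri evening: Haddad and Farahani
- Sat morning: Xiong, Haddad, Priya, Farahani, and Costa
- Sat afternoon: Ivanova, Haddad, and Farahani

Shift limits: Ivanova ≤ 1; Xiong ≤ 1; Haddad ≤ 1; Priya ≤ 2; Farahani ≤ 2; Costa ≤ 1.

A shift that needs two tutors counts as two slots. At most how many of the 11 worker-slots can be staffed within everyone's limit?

Total capacity across all tutors is 1+1+1+2+2+1 = 8, and 11 slots are needed, so at most 8 can be filled.
An assignment achieving 8: Wed afternoon→Priya, Wed evening→Priya, Thu morning→Ivanova, Thu afternoon→Farahani, Thu evening→Xiong, Fri morning→Costa, Fri afternoon→Farahani, Fri evening→Haddad.
Loads: Ivanova 1/1, Xiong 1/1, Haddad 1/1, Priya 2/2, Farahani 2/2, Costa 1/1.

8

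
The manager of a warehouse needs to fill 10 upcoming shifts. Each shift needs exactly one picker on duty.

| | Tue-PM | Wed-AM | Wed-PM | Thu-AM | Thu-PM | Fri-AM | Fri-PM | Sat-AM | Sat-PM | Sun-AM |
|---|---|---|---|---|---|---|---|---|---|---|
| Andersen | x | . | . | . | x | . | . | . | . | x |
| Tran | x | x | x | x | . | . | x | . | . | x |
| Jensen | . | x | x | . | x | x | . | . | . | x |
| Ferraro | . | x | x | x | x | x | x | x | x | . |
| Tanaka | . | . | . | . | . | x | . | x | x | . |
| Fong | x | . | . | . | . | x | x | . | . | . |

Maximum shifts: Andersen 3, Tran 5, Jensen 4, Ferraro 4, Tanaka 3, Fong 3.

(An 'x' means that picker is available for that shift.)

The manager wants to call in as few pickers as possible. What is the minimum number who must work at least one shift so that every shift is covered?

10 slots to fill and no one can take more than 5, so at least ⌈10/5⌉ = 2 pickers are needed.
Any 2 pickers together have capacity at most 5+4 = 9 < 10 slots, so 2 can never suffice.
Andersen, Tran, and Ferraro alone can cover everything: Tue-PM→Andersen, Wed-AM→Tran, Wed-PM→Tran, Thu-AM→Tran, Thu-PM→Andersen, Fri-AM→Ferraro, Fri-PM→Tran, Sat-AM→Ferraro, Sat-PM→Ferraro, Sun-AM→Andersen.

3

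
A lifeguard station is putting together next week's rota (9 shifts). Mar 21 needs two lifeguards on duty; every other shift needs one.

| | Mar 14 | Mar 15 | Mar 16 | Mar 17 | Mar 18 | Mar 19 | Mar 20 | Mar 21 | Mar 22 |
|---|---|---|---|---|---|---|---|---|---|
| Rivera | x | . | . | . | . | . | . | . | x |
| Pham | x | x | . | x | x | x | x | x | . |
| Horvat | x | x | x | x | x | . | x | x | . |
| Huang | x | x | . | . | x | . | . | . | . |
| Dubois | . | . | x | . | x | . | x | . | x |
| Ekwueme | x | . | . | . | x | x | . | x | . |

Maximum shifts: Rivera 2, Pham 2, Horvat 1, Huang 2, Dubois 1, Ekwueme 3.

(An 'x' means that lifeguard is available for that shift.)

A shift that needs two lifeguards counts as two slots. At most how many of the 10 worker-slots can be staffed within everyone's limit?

Total capacity across all lifeguards is 2+2+1+2+1+3 = 11, and 10 slots are needed, so at most 10 can be filled.
An assignment achieving 10: Mar 14→Rivera, Mar 15→Huang, Mar 16→Horvat, Mar 17→Pham, Mar 18→Huang, Mar 19→Ekwueme, Mar 20→Dubois, Mar 21→Pham+Ekwueme, Mar 22→Rivera.
Loads: Rivera 2/2, Pham 2/2, Horvat 1/1, Huang 2/2, Dubois 1/1, Ekwueme 2/3.

10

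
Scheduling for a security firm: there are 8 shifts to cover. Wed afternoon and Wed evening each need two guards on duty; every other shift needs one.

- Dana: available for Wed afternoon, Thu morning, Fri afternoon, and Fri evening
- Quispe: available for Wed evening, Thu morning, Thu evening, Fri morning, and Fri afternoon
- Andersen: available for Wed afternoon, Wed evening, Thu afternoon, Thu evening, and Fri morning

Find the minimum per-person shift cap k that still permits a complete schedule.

4

With 3 guards and 10 worker-slots to fill, someone must work at least ⌈10/3⌉ = 4 shifts, so k ≥ 4.
k = 4 works: Wed afternoon→Dana+Andersen, Wed evening→Quispe+Andersen, Thu morning→Dana, Thu afternoon→Andersen, Thu evening→Quispe, Fri morning→Quispe, Fri afternoon→Dana, Fri evening→Dana.
Loads: Dana 4, Quispe 3, Andersen 3 — all ≤ 4.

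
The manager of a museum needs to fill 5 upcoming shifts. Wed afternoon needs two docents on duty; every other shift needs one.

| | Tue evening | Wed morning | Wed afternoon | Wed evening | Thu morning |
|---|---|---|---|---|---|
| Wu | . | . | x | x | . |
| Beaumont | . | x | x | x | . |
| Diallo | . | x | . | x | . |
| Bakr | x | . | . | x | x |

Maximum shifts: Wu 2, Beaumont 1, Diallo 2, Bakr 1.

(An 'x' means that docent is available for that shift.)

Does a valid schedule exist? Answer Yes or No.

No

Total capacity is 6 and 6 slots are needed, so capacity alone doesn't rule it out.
Shifts {Tue evening, Thu morning} need 2 worker-slots in total, but the docents available for any of those shifts (Bakr) can supply at most 1 among them. So no valid schedule exists.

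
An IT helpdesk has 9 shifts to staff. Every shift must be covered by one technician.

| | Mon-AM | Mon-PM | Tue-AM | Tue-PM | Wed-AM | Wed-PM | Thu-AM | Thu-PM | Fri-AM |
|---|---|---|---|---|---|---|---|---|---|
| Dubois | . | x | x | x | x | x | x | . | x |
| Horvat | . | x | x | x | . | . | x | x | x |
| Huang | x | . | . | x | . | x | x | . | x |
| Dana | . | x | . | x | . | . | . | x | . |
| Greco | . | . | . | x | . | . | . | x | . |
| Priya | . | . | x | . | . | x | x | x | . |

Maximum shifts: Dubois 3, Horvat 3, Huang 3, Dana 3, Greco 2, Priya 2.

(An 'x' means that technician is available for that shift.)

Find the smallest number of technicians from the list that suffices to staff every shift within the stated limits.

3

9 slots to fill and no one can take more than 3, so at least ⌈9/3⌉ = 3 technicians are needed.
Dubois, Horvat, and Huang alone can cover everything: Mon-AM→Huang, Mon-PM→Dubois, Tue-AM→Dubois, Tue-PM→Horvat, Wed-AM→Dubois, Wed-PM→Huang, Thu-AM→Horvat, Thu-PM→Horvat, Fri-AM→Huang.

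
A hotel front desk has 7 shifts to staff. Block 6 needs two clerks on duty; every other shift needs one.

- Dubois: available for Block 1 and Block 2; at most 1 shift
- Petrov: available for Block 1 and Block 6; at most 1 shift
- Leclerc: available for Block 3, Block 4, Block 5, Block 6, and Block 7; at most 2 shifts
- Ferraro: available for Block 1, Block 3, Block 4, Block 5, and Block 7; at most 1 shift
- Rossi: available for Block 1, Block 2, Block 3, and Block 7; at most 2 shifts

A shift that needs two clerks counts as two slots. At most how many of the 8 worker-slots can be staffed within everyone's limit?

7

Total capacity across all clerks is 1+1+2+1+2 = 7, and 8 slots are needed, so at most 7 can be filled.
An assignment achieving 7: Block 1→Rossi, Block 2→Dubois, Block 3→Ferraro, Block 4→Leclerc, Block 5→Leclerc, Block 6→Petrov, Block 7→Rossi.
Loads: Dubois 1/1, Petrov 1/1, Leclerc 2/2, Ferraro 1/1, Rossi 2/2.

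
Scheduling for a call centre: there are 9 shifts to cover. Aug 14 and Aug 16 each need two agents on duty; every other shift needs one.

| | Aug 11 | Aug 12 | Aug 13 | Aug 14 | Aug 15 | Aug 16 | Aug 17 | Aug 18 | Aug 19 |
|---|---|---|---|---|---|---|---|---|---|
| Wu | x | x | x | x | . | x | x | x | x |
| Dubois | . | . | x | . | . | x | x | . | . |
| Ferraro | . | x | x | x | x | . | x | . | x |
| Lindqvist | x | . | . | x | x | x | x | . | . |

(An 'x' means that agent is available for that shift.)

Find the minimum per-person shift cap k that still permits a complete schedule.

With 4 agents and 11 worker-slots to fill, someone must work at least ⌈11/4⌉ = 3 shifts, so k ≥ 3.
k = 3 works: Aug 11→Wu, Aug 12→Wu, Aug 13→Dubois, Aug 14→Ferraro+Lindqvist, Aug 15→Ferraro, Aug 16→Dubois+Lindqvist, Aug 17→Dubois, Aug 18→Wu, Aug 19→Ferraro.
Loads: Wu 3, Dubois 3, Ferraro 3, Lindqvist 2 — all ≤ 3.

3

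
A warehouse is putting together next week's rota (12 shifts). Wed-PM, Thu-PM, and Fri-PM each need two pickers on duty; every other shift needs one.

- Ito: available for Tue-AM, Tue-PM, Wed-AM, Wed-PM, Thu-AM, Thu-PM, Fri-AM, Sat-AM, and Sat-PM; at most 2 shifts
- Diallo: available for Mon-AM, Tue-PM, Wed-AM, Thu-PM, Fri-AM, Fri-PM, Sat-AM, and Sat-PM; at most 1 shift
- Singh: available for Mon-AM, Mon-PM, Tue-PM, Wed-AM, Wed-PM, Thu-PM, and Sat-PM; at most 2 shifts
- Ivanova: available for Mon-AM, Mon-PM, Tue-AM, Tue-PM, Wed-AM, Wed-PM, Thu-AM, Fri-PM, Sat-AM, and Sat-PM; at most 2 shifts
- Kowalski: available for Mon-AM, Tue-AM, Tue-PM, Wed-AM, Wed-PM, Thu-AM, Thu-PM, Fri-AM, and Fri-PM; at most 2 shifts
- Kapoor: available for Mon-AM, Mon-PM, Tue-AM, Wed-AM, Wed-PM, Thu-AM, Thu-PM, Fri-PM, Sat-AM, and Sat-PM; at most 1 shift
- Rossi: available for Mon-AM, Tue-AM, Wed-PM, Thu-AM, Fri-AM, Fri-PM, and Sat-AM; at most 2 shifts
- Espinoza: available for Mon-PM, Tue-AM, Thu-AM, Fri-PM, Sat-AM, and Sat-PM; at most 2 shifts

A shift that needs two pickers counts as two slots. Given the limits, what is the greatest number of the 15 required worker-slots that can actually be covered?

14

Total capacity across all pickers is 2+1+2+2+2+1+2+2 = 14, and 15 slots are needed, so at most 14 can be filled.
An assignment achieving 14: Mon-AM→Ivanova, Mon-PM→Singh, Tue-AM→Ivanova, Tue-PM→Ito, Wed-AM→Kowalski, Wed-PM→Kowalski+Kapoor, Thu-AM→Rossi, Thu-PM→Diallo+Singh, Fri-AM→Ito, Fri-PM→Rossi+Espinoza, Sat-AM→Espinoza.
Loads: Ito 2/2, Diallo 1/1, Singh 2/2, Ivanova 2/2, Kowalski 2/2, Kapoor 1/1, Rossi 2/2, Espinoza 2/2.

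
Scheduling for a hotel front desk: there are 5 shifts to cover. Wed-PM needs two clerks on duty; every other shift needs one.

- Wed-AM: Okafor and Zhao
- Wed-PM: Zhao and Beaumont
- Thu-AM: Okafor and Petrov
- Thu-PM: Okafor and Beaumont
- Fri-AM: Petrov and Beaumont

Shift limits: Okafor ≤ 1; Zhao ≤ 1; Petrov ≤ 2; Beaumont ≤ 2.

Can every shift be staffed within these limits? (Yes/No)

Wed-PM can only be covered by Zhao and Beaumont, so that assignment is forced.
One valid schedule: Wed-AM→Okafor, Wed-PM→Zhao+Beaumont, Thu-AM→Petrov, Thu-PM→Beaumont, Fri-AM→Petrov.
Loads: Okafor 1/1, Zhao 1/1, Petrov 2/2, Beaumont 2/2 — all within limits.

Yes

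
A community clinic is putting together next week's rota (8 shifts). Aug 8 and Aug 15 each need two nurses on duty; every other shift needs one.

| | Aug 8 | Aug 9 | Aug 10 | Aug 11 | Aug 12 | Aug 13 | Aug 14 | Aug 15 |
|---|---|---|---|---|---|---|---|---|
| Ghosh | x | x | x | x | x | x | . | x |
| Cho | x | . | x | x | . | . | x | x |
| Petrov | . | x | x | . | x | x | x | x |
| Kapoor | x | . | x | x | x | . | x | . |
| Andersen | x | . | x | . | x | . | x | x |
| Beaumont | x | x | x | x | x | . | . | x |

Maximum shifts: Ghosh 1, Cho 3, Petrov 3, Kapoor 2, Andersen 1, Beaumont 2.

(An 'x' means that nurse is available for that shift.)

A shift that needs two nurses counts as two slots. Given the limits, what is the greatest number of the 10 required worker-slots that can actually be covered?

Total capacity across all nurses is 1+3+3+2+1+2 = 12, and 10 slots are needed, so at most 10 can be filled.
An assignment achieving 10: Aug 8→Cho+Kapoor, Aug 9→Petrov, Aug 10→Kapoor, Aug 11→Cho, Aug 12→Petrov, Aug 13→Ghosh, Aug 14→Cho, Aug 15→Petrov+Andersen.
Loads: Ghosh 1/1, Cho 3/3, Petrov 3/3, Kapoor 2/2, Andersen 1/1, Beaumont 0/2.

10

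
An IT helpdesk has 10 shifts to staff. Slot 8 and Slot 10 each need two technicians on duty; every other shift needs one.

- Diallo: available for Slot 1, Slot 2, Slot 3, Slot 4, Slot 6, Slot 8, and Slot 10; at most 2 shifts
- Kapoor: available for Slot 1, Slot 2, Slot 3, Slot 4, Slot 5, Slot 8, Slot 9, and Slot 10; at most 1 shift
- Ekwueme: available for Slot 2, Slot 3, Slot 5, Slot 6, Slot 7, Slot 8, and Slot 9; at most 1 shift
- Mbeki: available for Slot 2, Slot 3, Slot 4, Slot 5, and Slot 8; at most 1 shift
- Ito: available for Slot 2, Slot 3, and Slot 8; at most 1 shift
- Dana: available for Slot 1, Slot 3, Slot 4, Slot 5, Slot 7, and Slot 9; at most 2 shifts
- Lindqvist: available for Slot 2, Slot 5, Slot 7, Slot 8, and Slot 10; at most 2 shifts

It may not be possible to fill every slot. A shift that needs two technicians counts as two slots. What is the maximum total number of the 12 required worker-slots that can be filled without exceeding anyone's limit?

10

Total capacity across all technicians is 2+1+1+1+1+2+2 = 10, and 12 slots are needed, so at most 10 can be filled.
An assignment achieving 10: Slot 1→Diallo, Slot 2→Ito, Slot 3→Dana, Slot 4→Mbeki, Slot 5→Dana, Slot 6→Diallo, Slot 7→Ekwueme, Slot 8→Lindqvist, Slot 9→Kapoor, Slot 10→Lindqvist.
Loads: Diallo 2/2, Kapoor 1/1, Ekwueme 1/1, Mbeki 1/1, Ito 1/1, Dana 2/2, Lindqvist 2/2.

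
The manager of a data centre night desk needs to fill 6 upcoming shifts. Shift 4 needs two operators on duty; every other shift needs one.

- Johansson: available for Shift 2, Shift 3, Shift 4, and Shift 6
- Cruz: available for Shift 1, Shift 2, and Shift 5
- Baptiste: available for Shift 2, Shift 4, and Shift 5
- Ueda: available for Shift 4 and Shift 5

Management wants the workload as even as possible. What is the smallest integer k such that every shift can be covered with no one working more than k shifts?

With 4 operators and 7 worker-slots to fill, someone must work at least ⌈7/4⌉ = 2 shifts, so k ≥ 2.
k = 2 works: Shift 1→Cruz, Shift 2→Cruz, Shift 3→Johansson, Shift 4→Baptiste+Ueda, Shift 5→Baptiste, Shift 6→Johansson.
Loads: Johansson 2, Cruz 2, Baptiste 2, Ueda 1 — all ≤ 2.

2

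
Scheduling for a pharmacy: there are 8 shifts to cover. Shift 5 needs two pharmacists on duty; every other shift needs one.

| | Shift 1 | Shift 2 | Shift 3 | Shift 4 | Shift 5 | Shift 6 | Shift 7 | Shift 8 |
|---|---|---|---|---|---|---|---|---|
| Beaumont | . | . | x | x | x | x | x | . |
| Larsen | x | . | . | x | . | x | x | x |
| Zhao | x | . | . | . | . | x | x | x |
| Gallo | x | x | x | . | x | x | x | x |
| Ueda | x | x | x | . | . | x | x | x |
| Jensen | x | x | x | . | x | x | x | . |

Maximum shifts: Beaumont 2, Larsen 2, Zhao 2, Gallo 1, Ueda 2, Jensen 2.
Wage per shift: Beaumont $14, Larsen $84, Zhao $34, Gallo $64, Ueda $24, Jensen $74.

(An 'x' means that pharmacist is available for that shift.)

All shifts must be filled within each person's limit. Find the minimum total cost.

$356

Picking the cheapest available pharmacist for each shift independently would cost $206, but that ignores the shift limits.
An optimal schedule: Shift 1→Zhao, Shift 2→Ueda, Shift 3→Ueda, Shift 4→Beaumont, Shift 5→Beaumont+Gallo, Shift 6→Jensen, Shift 7→Jensen, Shift 8→Zhao.
Total: 34 + 24 + 24 + 14 + 14 + 64 + 74 + 74 + 34 = $356.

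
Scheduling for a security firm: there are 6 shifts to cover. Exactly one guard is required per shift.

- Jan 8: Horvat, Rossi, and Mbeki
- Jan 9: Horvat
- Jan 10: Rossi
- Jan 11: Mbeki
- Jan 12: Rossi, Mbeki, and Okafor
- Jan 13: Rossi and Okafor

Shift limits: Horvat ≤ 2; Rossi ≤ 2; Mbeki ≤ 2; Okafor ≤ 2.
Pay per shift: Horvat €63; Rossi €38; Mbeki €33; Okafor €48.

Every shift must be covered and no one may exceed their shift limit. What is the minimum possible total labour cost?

€253

Jan 9 can only be covered by Horvat, so that assignment is forced.
Jan 10 can only be covered by Rossi, so that assignment is forced.
Jan 11 can only be covered by Mbeki, so that assignment is forced.
Picking the cheapest available guard for each shift independently would cost €238, but that ignores the shift limits.
An optimal schedule: Jan 8→Mbeki, Jan 9→Horvat, Jan 10→Rossi, Jan 11→Mbeki, Jan 12→Okafor, Jan 13→Rossi.
Total: 33 + 63 + 38 + 33 + 48 + 38 = €253.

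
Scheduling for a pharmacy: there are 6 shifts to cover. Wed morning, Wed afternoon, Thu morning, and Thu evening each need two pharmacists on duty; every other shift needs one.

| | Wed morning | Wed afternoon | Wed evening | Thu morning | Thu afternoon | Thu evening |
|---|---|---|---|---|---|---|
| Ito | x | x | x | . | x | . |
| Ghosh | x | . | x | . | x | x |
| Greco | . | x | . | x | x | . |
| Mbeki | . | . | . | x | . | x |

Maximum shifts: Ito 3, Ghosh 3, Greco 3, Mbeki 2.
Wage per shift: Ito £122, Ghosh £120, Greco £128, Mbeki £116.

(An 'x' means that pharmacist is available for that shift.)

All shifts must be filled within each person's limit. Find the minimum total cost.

£1214

Wed morning can only be covered by Ito and Ghosh, so that assignment is forced.
Wed afternoon can only be covered by Ito and Greco, so that assignment is forced.
Thu morning can only be covered by Greco and Mbeki, so that assignment is forced.
Picking the cheapest available pharmacist for each shift independently would cost £1212, but that ignores the shift limits.
An optimal schedule: Wed morning→Ito+Ghosh, Wed afternoon→Ito+Greco, Wed evening→Ito, Thu morning→Greco+Mbeki, Thu afternoon→Ghosh, Thu evening→Ghosh+Mbeki.
Total: 122 + 120 + 122 + 128 + 122 + 128 + 116 + 120 + 120 + 116 = £1214.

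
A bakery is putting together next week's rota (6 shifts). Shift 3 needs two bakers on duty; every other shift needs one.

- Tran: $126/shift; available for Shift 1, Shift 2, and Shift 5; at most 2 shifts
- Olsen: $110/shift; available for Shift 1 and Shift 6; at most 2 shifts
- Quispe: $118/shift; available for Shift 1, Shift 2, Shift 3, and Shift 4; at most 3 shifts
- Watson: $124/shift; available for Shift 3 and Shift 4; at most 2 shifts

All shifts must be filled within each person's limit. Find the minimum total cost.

$824

Shift 3 can only be covered by Quispe and Watson, so that assignment is forced.
Shift 5 can only be covered by Tran, so that assignment is forced.
Shift 6 can only be covered by Olsen, so that assignment is forced.
Picking the cheapest available baker for each shift independently would cost $824, and that bound is achievable.
An optimal schedule: Shift 1→Olsen, Shift 2→Quispe, Shift 3→Quispe+Watson, Shift 4→Quispe, Shift 5→Tran, Shift 6→Olsen.
Total: 110 + 118 + 118 + 124 + 118 + 126 + 110 = $824.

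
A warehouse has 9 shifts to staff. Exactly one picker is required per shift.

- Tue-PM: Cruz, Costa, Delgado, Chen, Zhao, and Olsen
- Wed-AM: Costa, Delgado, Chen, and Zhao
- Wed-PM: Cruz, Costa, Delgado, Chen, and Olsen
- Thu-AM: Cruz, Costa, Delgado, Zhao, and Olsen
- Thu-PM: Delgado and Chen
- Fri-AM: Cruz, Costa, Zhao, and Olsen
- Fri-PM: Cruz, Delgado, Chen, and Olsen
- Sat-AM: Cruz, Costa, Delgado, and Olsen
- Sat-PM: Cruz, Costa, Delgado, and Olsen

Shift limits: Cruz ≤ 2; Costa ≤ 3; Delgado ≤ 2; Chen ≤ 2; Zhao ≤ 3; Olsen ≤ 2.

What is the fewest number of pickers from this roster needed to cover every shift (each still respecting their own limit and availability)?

9 slots to fill and no one can take more than 3, so at least ⌈9/3⌉ = 3 pickers are needed.
Any 3 pickers together have capacity at most 3+3+2 = 8 < 9 slots, so 3 can never suffice.
Cruz, Costa, Delgado, and Chen alone can cover everything: Tue-PM→Chen, Wed-AM→Costa, Wed-PM→Chen, Thu-AM→Cruz, Thu-PM→Delgado, Fri-AM→Cruz, Fri-PM→Delgado, Sat-AM→Costa, Sat-PM→Costa.

4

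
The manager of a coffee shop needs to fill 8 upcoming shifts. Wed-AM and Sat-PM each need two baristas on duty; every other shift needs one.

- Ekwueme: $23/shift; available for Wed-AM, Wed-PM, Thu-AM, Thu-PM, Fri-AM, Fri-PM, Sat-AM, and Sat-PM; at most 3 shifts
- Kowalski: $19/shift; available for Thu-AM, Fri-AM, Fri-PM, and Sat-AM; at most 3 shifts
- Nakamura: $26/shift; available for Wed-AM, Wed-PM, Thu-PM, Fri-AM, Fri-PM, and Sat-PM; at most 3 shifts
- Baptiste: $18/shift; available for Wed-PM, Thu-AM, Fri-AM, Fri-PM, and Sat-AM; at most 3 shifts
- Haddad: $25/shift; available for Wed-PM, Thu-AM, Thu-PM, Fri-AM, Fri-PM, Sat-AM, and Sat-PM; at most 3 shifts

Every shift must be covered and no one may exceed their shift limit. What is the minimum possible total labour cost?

$212

Wed-AM can only be covered by Ekwueme and Nakamura, so that assignment is forced.
Picking the cheapest available barista for each shift independently would cost $210, but that ignores the shift limits.
An optimal schedule: Wed-AM→Ekwueme+Nakamura, Wed-PM→Baptiste, Thu-AM→Baptiste, Thu-PM→Ekwueme, Fri-AM→Kowalski, Fri-PM→Kowalski, Sat-AM→Baptiste, Sat-PM→Ekwueme+Haddad.
Total: 23 + 26 + 18 + 18 + 23 + 19 + 19 + 18 + 23 + 25 = $212.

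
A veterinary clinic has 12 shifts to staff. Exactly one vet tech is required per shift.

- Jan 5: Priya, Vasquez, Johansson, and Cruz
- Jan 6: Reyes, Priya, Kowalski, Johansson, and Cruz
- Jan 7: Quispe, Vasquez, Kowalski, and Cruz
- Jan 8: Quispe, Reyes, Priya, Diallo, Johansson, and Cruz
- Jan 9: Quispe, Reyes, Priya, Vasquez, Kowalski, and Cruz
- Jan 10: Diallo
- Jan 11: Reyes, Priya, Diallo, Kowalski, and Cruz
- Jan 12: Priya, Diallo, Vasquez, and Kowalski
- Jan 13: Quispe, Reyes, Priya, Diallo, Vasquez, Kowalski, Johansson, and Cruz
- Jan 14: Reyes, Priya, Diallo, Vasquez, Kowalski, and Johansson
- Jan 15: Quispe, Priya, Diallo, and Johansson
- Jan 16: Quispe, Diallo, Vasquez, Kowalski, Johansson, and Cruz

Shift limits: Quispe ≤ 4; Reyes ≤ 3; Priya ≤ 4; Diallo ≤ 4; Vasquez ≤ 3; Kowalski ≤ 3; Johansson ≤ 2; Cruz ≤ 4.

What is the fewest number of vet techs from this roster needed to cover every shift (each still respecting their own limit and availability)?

12 slots to fill and no one can take more than 4, so at least ⌈12/4⌉ = 3 vet techs are needed.
Quispe, Priya, and Diallo alone can cover everything: Jan 5→Priya, Jan 6→Priya, Jan 7→Quispe, Jan 8→Quispe, Jan 9→Quispe, Jan 10→Diallo, Jan 11→Priya, Jan 12→Priya, Jan 13→Diallo, Jan 14→Diallo, Jan 15→Diallo, Jan 16→Quispe.

3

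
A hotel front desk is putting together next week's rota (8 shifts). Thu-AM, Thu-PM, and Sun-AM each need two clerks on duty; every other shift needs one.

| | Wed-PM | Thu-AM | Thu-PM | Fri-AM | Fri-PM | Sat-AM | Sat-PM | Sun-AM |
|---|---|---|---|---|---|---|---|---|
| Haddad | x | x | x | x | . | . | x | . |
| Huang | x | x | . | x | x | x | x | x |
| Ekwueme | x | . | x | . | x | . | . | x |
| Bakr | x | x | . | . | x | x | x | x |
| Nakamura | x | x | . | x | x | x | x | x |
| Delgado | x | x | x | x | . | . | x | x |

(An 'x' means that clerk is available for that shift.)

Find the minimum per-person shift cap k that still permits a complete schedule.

With 6 clerks and 11 worker-slots to fill, someone must work at least ⌈11/6⌉ = 2 shifts, so k ≥ 2.
k = 2 works: Wed-PM→Ekwueme, Thu-AM→Bakr+Nakamura, Thu-PM→Haddad+Ekwueme, Fri-AM→Haddad, Fri-PM→Huang, Sat-AM→Huang, Sat-PM→Bakr, Sun-AM→Nakamura+Delgado.
Loads: Haddad 2, Huang 2, Ekwueme 2, Bakr 2, Nakamura 2, Delgado 1 — all ≤ 2.

2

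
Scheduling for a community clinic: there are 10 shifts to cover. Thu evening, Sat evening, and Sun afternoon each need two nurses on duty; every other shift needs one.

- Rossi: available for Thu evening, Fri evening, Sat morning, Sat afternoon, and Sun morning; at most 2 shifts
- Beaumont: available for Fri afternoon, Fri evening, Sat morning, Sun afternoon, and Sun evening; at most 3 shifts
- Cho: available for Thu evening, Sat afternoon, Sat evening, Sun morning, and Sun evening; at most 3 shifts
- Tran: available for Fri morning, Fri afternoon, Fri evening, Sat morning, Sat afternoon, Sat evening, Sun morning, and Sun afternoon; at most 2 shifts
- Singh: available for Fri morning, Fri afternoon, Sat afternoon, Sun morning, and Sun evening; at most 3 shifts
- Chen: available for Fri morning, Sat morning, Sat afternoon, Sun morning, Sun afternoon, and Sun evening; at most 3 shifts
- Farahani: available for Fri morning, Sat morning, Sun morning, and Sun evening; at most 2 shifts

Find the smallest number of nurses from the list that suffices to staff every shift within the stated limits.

5

13 slots to fill and no one can take more than 3, so at least ⌈13/3⌉ = 5 nurses are needed.
Rossi, Beaumont, Cho, Tran, and Singh alone can cover everything: Thu evening→Rossi+Cho, Fri morning→Singh, Fri afternoon→Beaumont, Fri evening→Rossi, Sat morning→Beaumont, Sat afternoon→Singh, Sat evening→Cho+Tran, Sun morning→Singh, Sun afternoon→Beaumont+Tran, Sun evening→Cho.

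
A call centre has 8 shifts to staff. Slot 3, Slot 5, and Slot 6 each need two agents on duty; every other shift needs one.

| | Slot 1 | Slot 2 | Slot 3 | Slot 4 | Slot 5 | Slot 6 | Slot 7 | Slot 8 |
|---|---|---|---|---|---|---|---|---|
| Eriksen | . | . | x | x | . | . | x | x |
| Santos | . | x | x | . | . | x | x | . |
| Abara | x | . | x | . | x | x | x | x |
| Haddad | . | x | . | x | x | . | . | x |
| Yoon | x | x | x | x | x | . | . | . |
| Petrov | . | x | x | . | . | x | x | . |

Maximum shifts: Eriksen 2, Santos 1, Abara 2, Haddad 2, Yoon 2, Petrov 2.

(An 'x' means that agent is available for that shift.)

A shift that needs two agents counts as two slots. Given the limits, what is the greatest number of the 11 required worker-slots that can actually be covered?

11

Total capacity across all agents is 2+1+2+2+2+2 = 11, and 11 slots are needed, so at most 11 can be filled.
An assignment achieving 11: Slot 1→Abara, Slot 2→Yoon, Slot 3→Yoon+Petrov, Slot 4→Eriksen, Slot 5→Abara+Haddad, Slot 6→Santos+Petrov, Slot 7→Eriksen, Slot 8→Haddad.
Loads: Eriksen 2/2, Santos 1/1, Abara 2/2, Haddad 2/2, Yoon 2/2, Petrov 2/2.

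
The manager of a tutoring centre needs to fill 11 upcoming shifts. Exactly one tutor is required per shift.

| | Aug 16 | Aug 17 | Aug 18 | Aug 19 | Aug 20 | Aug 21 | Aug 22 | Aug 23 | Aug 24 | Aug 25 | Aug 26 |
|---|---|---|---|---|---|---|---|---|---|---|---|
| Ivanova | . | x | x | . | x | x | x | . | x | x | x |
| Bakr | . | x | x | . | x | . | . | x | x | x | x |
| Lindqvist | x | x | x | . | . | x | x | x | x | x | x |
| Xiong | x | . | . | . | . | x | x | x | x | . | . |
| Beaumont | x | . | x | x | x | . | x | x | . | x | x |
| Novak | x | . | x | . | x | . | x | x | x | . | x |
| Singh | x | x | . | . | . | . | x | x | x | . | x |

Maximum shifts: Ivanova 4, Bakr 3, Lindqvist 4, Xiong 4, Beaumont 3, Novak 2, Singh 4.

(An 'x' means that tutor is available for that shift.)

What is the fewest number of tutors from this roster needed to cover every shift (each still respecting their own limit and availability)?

3

11 slots to fill and no one can take more than 4, so at least ⌈11/4⌉ = 3 tutors are needed.
Ivanova, Lindqvist, and Beaumont alone can cover everything: Aug 16→Lindqvist, Aug 17→Ivanova, Aug 18→Lindqvist, Aug 19→Beaumont, Aug 20→Ivanova, Aug 21→Ivanova, Aug 22→Lindqvist, Aug 23→Lindqvist, Aug 24→Ivanova, Aug 25→Beaumont, Aug 26→Beaumont.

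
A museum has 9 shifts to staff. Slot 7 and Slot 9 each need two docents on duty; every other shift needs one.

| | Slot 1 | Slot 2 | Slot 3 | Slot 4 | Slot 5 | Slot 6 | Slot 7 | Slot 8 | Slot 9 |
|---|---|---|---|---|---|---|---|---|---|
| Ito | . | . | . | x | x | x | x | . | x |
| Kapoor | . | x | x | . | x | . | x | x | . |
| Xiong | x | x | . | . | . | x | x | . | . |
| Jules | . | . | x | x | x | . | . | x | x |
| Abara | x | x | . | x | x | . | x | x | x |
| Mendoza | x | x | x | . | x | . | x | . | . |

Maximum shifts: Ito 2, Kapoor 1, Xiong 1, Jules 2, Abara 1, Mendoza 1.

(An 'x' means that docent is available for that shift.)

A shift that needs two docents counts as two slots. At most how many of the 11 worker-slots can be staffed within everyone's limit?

Total capacity across all docents is 2+1+1+2+1+1 = 8, and 11 slots are needed, so at most 8 can be filled.
An assignment achieving 8: Slot 1→Xiong, Slot 2→Mendoza, Slot 3→Kapoor, Slot 4→Ito, Slot 6→Ito, Slot 8→Jules, Slot 9→Jules+Abara.
Loads: Ito 2/2, Kapoor 1/1, Xiong 1/1, Jules 2/2, Abara 1/1, Mendoza 1/1.

8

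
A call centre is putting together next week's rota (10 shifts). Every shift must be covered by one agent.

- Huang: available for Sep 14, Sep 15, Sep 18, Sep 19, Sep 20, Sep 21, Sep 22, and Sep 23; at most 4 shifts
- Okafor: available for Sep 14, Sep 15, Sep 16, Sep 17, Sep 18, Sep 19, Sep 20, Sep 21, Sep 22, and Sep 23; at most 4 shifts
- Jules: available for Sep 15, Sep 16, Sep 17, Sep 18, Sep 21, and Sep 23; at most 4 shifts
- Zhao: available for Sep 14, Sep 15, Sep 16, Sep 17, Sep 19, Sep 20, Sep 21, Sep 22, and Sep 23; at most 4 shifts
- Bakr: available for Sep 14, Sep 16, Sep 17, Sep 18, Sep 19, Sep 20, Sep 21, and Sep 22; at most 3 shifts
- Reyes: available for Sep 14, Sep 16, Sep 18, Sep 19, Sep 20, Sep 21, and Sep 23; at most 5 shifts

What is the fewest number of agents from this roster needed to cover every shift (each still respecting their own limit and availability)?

10 slots to fill and no one can take more than 5, so at least ⌈10/5⌉ = 2 agents are needed.
Any 2 agents together have capacity at most 5+4 = 9 < 10 slots, so 2 can never suffice.
Huang, Okafor, and Jules alone can cover everything: Sep 14→Huang, Sep 15→Okafor, Sep 16→Okafor, Sep 17→Okafor, Sep 18→Okafor, Sep 19→Huang, Sep 20→Huang, Sep 21→Jules, Sep 22→Huang, Sep 23→Jules.

3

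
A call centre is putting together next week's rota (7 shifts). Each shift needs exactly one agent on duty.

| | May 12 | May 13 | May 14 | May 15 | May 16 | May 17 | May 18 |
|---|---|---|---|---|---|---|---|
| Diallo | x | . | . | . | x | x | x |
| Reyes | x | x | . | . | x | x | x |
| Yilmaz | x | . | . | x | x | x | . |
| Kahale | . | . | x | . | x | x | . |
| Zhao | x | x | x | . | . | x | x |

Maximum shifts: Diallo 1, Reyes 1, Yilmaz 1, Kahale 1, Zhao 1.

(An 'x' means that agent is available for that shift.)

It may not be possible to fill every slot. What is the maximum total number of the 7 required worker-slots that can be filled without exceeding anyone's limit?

Total capacity across all agents is 1+1+1+1+1 = 5, and 7 slots are needed, so at most 5 can be filled.
An assignment achieving 5: May 12→Zhao, May 13→Reyes, May 14→Kahale, May 15→Yilmaz, May 18→Diallo.
Loads: Diallo 1/1, Reyes 1/1, Yilmaz 1/1, Kahale 1/1, Zhao 1/1.

5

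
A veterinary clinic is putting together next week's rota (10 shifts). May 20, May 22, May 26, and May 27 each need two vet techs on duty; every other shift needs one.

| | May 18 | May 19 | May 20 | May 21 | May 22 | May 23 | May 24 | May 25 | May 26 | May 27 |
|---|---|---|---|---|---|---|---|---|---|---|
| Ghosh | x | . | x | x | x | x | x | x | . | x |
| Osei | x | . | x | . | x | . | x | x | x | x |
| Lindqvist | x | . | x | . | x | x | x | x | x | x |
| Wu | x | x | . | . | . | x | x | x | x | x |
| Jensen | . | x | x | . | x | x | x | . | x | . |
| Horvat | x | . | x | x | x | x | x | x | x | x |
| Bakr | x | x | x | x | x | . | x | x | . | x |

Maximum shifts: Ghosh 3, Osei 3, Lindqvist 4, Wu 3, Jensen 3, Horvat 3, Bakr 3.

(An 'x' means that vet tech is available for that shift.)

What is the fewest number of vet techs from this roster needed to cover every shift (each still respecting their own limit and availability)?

5

14 slots to fill and no one can take more than 4, so at least ⌈14/4⌉ = 4 vet techs are needed.
Any 4 vet techs together have capacity at most 4+3+3+3 = 13 < 14 slots, so 4 can never suffice.
Ghosh, Osei, Lindqvist, Wu, and Jensen alone can cover everything: May 18→Ghosh, May 19→Wu, May 20→Osei+Lindqvist, May 21→Ghosh, May 22→Lindqvist+Jensen, May 23→Ghosh, May 24→Osei, May 25→Osei, May 26→Lindqvist+Wu, May 27→Lindqvist+Wu.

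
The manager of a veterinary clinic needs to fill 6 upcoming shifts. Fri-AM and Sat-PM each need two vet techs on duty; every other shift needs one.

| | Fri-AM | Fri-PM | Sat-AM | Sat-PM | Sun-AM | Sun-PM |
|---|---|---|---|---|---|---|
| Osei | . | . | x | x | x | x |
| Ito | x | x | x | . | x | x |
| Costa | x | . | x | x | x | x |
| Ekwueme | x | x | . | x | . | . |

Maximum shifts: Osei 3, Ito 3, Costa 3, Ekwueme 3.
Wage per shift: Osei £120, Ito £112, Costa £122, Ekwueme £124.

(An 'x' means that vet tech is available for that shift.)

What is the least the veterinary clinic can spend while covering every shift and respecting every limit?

£940

Picking the cheapest available vet tech for each shift independently would cost £924, but that ignores the shift limits.
An optimal schedule: Fri-AM→Ito+Costa, Fri-PM→Ito, Sat-AM→Osei, Sat-PM→Osei+Costa, Sun-AM→Osei, Sun-PM→Ito.
Total: 112 + 122 + 112 + 120 + 120 + 122 + 120 + 112 = £940.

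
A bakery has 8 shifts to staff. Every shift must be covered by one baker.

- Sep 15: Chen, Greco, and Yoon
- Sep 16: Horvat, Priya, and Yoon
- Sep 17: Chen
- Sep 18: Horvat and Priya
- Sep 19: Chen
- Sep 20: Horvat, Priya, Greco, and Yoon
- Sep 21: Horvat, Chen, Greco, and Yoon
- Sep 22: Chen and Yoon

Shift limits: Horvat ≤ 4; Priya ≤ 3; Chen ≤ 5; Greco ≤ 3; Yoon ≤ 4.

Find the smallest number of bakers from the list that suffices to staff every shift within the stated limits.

2

8 slots to fill and no one can take more than 5, so at least ⌈8/5⌉ = 2 bakers are needed.
Horvat and Chen alone can cover everything: Sep 15→Chen, Sep 16→Horvat, Sep 17→Chen, Sep 18→Horvat, Sep 19→Chen, Sep 20→Horvat, Sep 21→Horvat, Sep 22→Chen.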